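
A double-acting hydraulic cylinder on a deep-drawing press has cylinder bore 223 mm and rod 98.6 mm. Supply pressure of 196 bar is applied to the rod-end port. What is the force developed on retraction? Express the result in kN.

F ≈ 616 kN

Rod-side annular area A_ann = π/4 × (223² − 98.6²) = 31420 mm^2
On retraction the pressure acts on the annular area (bore minus rod).
F = P × A_ann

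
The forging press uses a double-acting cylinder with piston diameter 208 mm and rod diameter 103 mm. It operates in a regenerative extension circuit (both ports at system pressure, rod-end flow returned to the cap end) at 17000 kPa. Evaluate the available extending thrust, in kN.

F ≈ 142 kN

With equal pressure on both faces, forces on the annular region cancel; the net push is pressure × rod cross-section.
Rod cross-section A_rod = π/4 × (103 mm)² = 8332 mm^2
F = P × A_rod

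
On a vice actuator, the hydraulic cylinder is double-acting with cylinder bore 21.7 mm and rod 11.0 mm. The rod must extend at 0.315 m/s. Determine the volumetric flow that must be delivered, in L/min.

Cap-side area A_cap = π/4 × (21.7 mm)² = 369.8 mm^2
Q = A × v

Q ≈ 6.99 L/min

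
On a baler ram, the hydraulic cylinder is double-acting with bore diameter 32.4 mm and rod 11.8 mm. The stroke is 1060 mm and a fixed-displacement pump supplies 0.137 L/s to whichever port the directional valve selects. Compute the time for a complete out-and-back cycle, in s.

Cap-side area A_cap = π/4 × (32.4 mm)² = 824.5 mm^2
Rod-side annular area A_ann = π/4 × (32.4² − 11.8²) = 715.1 mm^2
t_ext = A_cap·L/Q = 6.379 s
t_ret = A_ann·L/Q = 5.533 s
t_cycle = t_ext + t_ret

t ≈ 11.9 s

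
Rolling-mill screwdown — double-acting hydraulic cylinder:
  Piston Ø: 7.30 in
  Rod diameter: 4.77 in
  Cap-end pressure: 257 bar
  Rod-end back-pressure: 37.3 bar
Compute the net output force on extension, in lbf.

Cap-side area A_cap = π/4 × (7.30 in)² = 41.85 in^2
Rod-side annular area A_ann = π/4 × (7.30² − 4.77²) = 23.98 in^2
Net thrust = P_cap·A_cap − P_rod·A_ann = 1.560e5 lbf − 12980 lbf

F ≈ 1.43e5 lbf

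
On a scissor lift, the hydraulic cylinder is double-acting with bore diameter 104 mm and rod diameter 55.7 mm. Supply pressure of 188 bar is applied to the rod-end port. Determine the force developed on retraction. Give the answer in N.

Rod-side annular area A_ann = π/4 × (104² − 55.7²) = 6058 mm^2
On retraction the pressure acts on the annular area (bore minus rod).
F = P × A_ann

F ≈ 1.14e5 N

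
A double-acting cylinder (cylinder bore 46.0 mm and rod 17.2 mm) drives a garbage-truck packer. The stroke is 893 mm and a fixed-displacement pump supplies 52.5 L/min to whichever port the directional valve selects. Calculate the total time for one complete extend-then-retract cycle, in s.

Cap-side area A_cap = π/4 × (46.0 mm)² = 1662 mm^2
Rod-side annular area A_ann = π/4 × (46.0² − 17.2²) = 1430 mm^2
t_ext = A_cap·L/Q = 1.696 s
t_ret = A_ann·L/Q = 1.459 s
t_cycle = t_ext + t_ret

t ≈ 3.16 s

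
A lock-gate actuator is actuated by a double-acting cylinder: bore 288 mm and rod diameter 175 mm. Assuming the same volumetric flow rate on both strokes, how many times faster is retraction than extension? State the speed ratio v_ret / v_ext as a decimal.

Cap-side area A_cap = π/4 × (288 mm)² = 65140 mm^2
Rod-side annular area A_ann = π/4 × (288² − 175²) = 41090 mm^2
For equal Q, v ∝ 1/A, so v_ret/v_ext = A_cap/A_ann.

v_ret/v_ext ≈ 1.59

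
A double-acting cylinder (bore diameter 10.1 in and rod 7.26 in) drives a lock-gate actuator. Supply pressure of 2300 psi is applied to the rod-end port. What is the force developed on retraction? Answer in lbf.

F ≈ 89100 lbf

Rod-side annular area A_ann = π/4 × (10.1² − 7.26²) = 38.72 in^2
On retraction the pressure acts on the annular area (bore minus rod).
F = P × A_ann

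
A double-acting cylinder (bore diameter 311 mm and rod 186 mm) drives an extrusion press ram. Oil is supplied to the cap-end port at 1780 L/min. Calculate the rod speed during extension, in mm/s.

v ≈ 391 mm/s

Cap-side area A_cap = π/4 × (311 mm)² = 75960 mm^2
v = Q / A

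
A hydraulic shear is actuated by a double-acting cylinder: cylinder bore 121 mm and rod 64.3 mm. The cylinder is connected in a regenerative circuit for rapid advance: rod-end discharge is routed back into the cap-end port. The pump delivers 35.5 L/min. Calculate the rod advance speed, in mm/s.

In regeneration the rod-end outflow joins the pump flow into the cap end, so the net volume the pump must supply per unit advance equals the rod cross-section area.
Rod cross-section A_rod = π/4 × (64.3 mm)² = 3247 mm^2
v = Q_pump / A_rod

v ≈ 182 mm/s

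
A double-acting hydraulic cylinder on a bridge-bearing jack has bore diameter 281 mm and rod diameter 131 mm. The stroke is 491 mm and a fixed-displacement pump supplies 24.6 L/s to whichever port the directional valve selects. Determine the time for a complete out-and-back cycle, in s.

Cap-side area A_cap = π/4 × (281 mm)² = 62020 mm^2
Rod-side annular area A_ann = π/4 × (281² − 131²) = 48540 mm^2
t_ext = A_cap·L/Q = 1.238 s
t_ret = A_ann·L/Q = 0.9688 s
t_cycle = t_ext + t_ret

t ≈ 2.21 s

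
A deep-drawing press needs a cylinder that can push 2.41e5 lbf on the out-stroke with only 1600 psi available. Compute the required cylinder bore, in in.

Extension force acts on the full piston face: F = P × (π/4)D².
D = √(4F / (πP)) = √(4 × 2.41e5 lbf / (π × 1600 psi))

D ≈ 13.8 in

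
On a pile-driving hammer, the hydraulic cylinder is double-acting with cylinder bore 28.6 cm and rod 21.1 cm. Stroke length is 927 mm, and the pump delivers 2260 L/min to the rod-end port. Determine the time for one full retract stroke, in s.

Rod-side annular area A_ann = π/4 × (28.6² − 21.1²) = 292.8 cm^2
Swept volume V = A × L; t = V / Q = A·L / Q

t ≈ 0.720 s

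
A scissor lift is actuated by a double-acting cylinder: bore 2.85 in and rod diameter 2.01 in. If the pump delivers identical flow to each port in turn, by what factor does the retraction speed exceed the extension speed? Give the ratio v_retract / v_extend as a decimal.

Cap-side area A_cap = π/4 × (2.85 in)² = 6.379 in^2
Rod-side annular area A_ann = π/4 × (2.85² − 2.01²) = 3.206 in^2
For equal Q, v ∝ 1/A, so v_ret/v_ext = A_cap/A_ann.

v_ret/v_ext ≈ 1.99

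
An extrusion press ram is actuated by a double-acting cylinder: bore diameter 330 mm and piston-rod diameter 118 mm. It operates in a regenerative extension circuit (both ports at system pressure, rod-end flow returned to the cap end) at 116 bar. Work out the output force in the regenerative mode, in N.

F ≈ 1.27e5 N

With equal pressure on both faces, forces on the annular region cancel; the net push is pressure × rod cross-section.
Rod cross-section A_rod = π/4 × (118 mm)² = 10940 mm^2
F = P × A_rod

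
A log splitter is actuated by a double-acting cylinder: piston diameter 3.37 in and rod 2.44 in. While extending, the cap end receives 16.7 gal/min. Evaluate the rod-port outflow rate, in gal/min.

Cap-side area A_cap = π/4 × (3.37 in)² = 8.920 in^2
Rod-side annular area A_ann = π/4 × (3.37² − 2.44²) = 4.244 in^2
Piston speed v = Q_in/A_cap; rod-end outflow Q_out = v × A_ann = Q_in × A_ann/A_cap.

Q_out ≈ 7.95 gal/min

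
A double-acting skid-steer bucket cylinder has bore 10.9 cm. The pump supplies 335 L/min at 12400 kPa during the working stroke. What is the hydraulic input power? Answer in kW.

W ≈ 69.2 kW

Hydraulic power = P × Q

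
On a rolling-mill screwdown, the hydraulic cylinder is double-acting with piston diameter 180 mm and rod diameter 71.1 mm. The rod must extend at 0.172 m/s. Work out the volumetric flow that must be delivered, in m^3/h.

Cap-side area A_cap = π/4 × (180 mm)² = 25450 mm^2
Q = A × v

Q ≈ 15.8 m^3/h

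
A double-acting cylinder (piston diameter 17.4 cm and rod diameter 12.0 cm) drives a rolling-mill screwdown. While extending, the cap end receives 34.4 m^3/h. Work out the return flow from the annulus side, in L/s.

Cap-side area A_cap = π/4 × (17.4 cm)² = 237.8 cm^2
Rod-side annular area A_ann = π/4 × (17.4² − 12.0²) = 124.7 cm^2
Piston speed v = Q_in/A_cap; rod-end outflow Q_out = v × A_ann = Q_in × A_ann/A_cap.

Q_out ≈ 5.01 L/s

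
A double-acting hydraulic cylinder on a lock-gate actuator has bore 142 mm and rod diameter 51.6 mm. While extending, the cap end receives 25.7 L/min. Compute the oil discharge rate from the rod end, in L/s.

Cap-side area A_cap = π/4 × (142 mm)² = 15840 mm^2
Rod-side annular area A_ann = π/4 × (142² − 51.6²) = 13750 mm^2
Piston speed v = Q_in/A_cap; rod-end outflow Q_out = v × A_ann = Q_in × A_ann/A_cap.

Q_out ≈ 0.372 L/s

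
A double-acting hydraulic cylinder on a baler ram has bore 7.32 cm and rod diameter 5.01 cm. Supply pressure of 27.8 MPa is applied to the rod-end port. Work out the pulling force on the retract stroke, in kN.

Rod-side annular area A_ann = π/4 × (7.32² − 5.01²) = 22.37 cm^2
On retraction the pressure acts on the annular area (bore minus rod).
F = P × A_ann

F ≈ 62.2 kN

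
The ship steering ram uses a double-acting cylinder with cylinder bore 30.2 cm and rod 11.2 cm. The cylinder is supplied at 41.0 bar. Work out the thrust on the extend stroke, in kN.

F ≈ 294 kN

Cap-side area A_cap = π/4 × (30.2 cm)² = 716.3 cm^2
F = P × A_cap = 41.0 bar × A_cap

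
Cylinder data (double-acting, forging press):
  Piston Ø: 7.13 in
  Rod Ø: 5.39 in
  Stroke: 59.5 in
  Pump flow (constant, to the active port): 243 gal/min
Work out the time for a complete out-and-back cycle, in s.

Cap-side area A_cap = π/4 × (7.13 in)² = 39.93 in^2
Rod-side annular area A_ann = π/4 × (7.13² − 5.39²) = 17.11 in^2
t_ext = A_cap·L/Q = 2.539 s
t_ret = A_ann·L/Q = 1.088 s
t_cycle = t_ext + t_ret

t ≈ 3.63 s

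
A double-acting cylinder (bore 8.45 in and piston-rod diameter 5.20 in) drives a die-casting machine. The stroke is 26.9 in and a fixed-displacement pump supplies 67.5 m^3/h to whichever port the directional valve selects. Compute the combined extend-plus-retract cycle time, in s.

Cap-side area A_cap = π/4 × (8.45 in)² = 56.08 in^2
Rod-side annular area A_ann = π/4 × (8.45² − 5.20²) = 34.84 in^2
t_ext = A_cap·L/Q = 1.318 s
t_ret = A_ann·L/Q = 0.8191 s
t_cycle = t_ext + t_ret

t ≈ 2.14 s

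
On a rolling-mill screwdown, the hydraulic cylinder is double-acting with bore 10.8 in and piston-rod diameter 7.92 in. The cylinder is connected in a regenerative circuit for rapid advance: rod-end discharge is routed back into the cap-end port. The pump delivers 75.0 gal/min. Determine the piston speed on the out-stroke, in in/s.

In regeneration the rod-end outflow joins the pump flow into the cap end, so the net volume the pump must supply per unit advance equals the rod cross-section area.
Rod cross-section A_rod = π/4 × (7.92 in)² = 49.27 in^2
v = Q_pump / A_rod

v ≈ 5.86 in/s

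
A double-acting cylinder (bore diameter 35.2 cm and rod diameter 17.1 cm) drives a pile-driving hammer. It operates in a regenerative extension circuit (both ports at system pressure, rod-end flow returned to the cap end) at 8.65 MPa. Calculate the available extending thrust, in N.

F ≈ 1.99e5 N

With equal pressure on both faces, forces on the annular region cancel; the net push is pressure × rod cross-section.
Rod cross-section A_rod = π/4 × (17.1 cm)² = 229.7 cm^2
F = P × A_rod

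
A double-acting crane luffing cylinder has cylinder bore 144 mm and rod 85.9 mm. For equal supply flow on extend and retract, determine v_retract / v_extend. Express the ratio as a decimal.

Cap-side area A_cap = π/4 × (144 mm)² = 16290 mm^2
Rod-side annular area A_ann = π/4 × (144² − 85.9²) = 10490 mm^2
For equal Q, v ∝ 1/A, so v_ret/v_ext = A_cap/A_ann.

v_ret/v_ext ≈ 1.55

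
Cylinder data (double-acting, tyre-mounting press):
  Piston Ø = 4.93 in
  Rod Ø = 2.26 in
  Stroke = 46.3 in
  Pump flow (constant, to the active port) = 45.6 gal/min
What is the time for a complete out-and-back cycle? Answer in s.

t ≈ 9.01 s

Cap-side area A_cap = π/4 × (4.93 in)² = 19.09 in^2
Rod-side annular area A_ann = π/4 × (4.93² − 2.26²) = 15.08 in^2
t_ext = A_cap·L/Q = 5.034 s
t_ret = A_ann·L/Q = 3.976 s
t_cycle = t_ext + t_ret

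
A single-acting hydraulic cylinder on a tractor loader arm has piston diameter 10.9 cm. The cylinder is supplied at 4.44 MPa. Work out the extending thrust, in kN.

F ≈ 41.4 kN

Cap-side area A_cap = π/4 × (10.9 cm)² = 93.31 cm^2
F = P × A_cap = 4.44 MPa × A_cap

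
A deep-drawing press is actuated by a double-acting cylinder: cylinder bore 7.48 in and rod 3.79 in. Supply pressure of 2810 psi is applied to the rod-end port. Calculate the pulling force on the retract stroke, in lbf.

F ≈ 91800 lbf

Rod-side annular area A_ann = π/4 × (7.48² − 3.79²) = 32.66 in^2
On retraction the pressure acts on the annular area (bore minus rod).
F = P × A_ann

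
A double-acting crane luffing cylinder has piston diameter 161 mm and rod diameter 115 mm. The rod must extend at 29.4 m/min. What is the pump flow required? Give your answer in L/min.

Cap-side area A_cap = π/4 × (161 mm)² = 20360 mm^2
Q = A × v

Q ≈ 599 L/min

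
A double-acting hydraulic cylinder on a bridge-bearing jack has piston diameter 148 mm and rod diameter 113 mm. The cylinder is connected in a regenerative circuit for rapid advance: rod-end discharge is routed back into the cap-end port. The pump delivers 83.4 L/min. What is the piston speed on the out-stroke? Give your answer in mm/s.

v ≈ 139 mm/s

In regeneration the rod-end outflow joins the pump flow into the cap end, so the net volume the pump must supply per unit advance equals the rod cross-section area.
Rod cross-section A_rod = π/4 × (113 mm)² = 10030 mm^2
v = Q_pump / A_rod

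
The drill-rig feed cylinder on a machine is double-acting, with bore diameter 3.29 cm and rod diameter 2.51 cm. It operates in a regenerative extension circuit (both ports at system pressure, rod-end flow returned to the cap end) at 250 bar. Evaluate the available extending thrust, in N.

F ≈ 12400 N

With equal pressure on both faces, forces on the annular region cancel; the net push is pressure × rod cross-section.
Rod cross-section A_rod = π/4 × (2.51 cm)² = 4.948 cm^2
F = P × A_rod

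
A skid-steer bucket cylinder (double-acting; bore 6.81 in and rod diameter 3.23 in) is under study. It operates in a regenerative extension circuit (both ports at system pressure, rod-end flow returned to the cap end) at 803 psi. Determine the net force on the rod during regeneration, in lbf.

With equal pressure on both faces, forces on the annular region cancel; the net push is pressure × rod cross-section.
Rod cross-section A_rod = π/4 × (3.23 in)² = 8.194 in^2
F = P × A_rod

F ≈ 6580 lbf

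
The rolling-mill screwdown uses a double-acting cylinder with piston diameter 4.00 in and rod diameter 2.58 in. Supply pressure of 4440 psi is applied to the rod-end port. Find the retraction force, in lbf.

Rod-side annular area A_ann = π/4 × (4.00² − 2.58²) = 7.338 in^2
On retraction the pressure acts on the annular area (bore minus rod).
F = P × A_ann

F ≈ 32600 lbf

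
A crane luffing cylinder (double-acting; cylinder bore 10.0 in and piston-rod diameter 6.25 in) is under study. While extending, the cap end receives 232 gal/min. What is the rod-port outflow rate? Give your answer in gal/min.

Q_out ≈ 141 gal/min

Cap-side area A_cap = π/4 × (10.0 in)² = 78.54 in^2
Rod-side annular area A_ann = π/4 × (10.0² − 6.25²) = 47.86 in^2
Piston speed v = Q_in/A_cap; rod-end outflow Q_out = v × A_ann = Q_in × A_ann/A_cap.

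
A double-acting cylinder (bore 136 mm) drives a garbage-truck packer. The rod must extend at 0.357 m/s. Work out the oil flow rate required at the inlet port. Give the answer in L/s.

Q ≈ 5.19 L/s

Cap-side area A_cap = π/4 × (136 mm)² = 14530 mm^2
Q = A × v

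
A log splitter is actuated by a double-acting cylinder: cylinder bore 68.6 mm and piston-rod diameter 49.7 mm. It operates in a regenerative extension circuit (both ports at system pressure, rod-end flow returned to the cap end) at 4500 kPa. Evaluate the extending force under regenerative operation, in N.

F ≈ 8730 N

With equal pressure on both faces, forces on the annular region cancel; the net push is pressure × rod cross-section.
Rod cross-section A_rod = π/4 × (49.7 mm)² = 1940 mm^2
F = P × A_rod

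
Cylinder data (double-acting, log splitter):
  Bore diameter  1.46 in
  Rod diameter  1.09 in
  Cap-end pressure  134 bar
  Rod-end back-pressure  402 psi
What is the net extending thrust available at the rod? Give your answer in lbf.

F ≈ 2960 lbf

Cap-side area A_cap = π/4 × (1.46 in)² = 1.674 in^2
Rod-side annular area A_ann = π/4 × (1.46² − 1.09²) = 0.7410 in^2
Net thrust = P_cap·A_cap − P_rod·A_ann = 3254 lbf − 297.9 lbf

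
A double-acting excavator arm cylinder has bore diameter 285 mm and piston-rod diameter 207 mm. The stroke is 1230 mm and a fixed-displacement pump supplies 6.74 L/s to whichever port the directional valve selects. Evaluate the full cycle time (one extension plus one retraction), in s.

t ≈ 17.1 s

Cap-side area A_cap = π/4 × (285 mm)² = 63790 mm^2
Rod-side annular area A_ann = π/4 × (285² − 207²) = 30140 mm^2
t_ext = A_cap·L/Q = 11.64 s
t_ret = A_ann·L/Q = 5.500 s
t_cycle = t_ext + t_ret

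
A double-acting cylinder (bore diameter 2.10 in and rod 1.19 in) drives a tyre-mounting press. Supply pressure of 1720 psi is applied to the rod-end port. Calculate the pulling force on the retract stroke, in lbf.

F ≈ 4040 lbf

Rod-side annular area A_ann = π/4 × (2.10² − 1.19²) = 2.351 in^2
On retraction the pressure acts on the annular area (bore minus rod).
F = P × A_ann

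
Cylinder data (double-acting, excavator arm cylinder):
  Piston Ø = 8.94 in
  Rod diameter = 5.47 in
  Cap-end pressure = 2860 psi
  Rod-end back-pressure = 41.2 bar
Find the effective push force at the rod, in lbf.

F ≈ 1.56e5 lbf

Cap-side area A_cap = π/4 × (8.94 in)² = 62.77 in^2
Rod-side annular area A_ann = π/4 × (8.94² − 5.47²) = 39.27 in^2
Net thrust = P_cap·A_cap − P_rod·A_ann = 1.795e5 lbf − 23470 lbf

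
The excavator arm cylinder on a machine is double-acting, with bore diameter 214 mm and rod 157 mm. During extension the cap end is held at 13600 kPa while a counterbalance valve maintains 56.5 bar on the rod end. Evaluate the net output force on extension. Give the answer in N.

F ≈ 3.95e5 N

Cap-side area A_cap = π/4 × (214 mm)² = 35970 mm^2
Rod-side annular area A_ann = π/4 × (214² − 157²) = 16610 mm^2
Net thrust = P_cap·A_cap − P_rod·A_ann = 4.892e5 N − 93840 N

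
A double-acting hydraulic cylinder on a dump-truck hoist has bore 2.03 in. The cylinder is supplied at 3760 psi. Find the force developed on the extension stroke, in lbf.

Cap-side area A_cap = π/4 × (2.03 in)² = 3.237 in^2
F = P × A_cap = 3760 psi × A_cap

F ≈ 12200 lbf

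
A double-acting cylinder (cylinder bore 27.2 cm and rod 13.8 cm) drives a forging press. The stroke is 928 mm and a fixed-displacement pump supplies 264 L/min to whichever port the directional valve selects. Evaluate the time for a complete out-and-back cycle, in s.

t ≈ 21.4 s

Cap-side area A_cap = π/4 × (27.2 cm)² = 581.1 cm^2
Rod-side annular area A_ann = π/4 × (27.2² − 13.8²) = 431.5 cm^2
t_ext = A_cap·L/Q = 12.26 s
t_ret = A_ann·L/Q = 9.101 s
t_cycle = t_ext + t_ret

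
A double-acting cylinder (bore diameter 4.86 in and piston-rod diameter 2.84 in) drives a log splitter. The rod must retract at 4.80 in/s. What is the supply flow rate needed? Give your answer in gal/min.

Q ≈ 15.2 gal/min

Rod-side annular area A_ann = π/4 × (4.86² − 2.84²) = 12.22 in^2
Q = A × v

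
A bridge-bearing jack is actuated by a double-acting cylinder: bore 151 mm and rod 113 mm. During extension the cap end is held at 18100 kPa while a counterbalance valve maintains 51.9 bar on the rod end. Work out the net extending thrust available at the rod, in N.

Cap-side area A_cap = π/4 × (151 mm)² = 17910 mm^2
Rod-side annular area A_ann = π/4 × (151² − 113²) = 7879 mm^2
Net thrust = P_cap·A_cap − P_rod·A_ann = 3.241e5 N − 40890 N

F ≈ 2.83e5 N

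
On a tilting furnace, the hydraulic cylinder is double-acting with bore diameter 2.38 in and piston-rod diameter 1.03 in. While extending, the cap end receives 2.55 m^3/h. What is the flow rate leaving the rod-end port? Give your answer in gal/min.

Cap-side area A_cap = π/4 × (2.38 in)² = 4.449 in^2
Rod-side annular area A_ann = π/4 × (2.38² − 1.03²) = 3.616 in^2
Piston speed v = Q_in/A_cap; rod-end outflow Q_out = v × A_ann = Q_in × A_ann/A_cap.

Q_out ≈ 9.12 gal/min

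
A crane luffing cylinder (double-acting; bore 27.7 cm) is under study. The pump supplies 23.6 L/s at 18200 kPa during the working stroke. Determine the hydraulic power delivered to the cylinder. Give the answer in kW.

W ≈ 430 kW

Hydraulic power = P × Q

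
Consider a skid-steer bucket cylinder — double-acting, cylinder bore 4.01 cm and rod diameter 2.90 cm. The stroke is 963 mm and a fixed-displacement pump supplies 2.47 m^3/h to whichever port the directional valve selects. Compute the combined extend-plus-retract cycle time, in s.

t ≈ 2.62 s

Cap-side area A_cap = π/4 × (4.01 cm)² = 12.63 cm^2
Rod-side annular area A_ann = π/4 × (4.01² − 2.90²) = 6.024 cm^2
t_ext = A_cap·L/Q = 1.773 s
t_ret = A_ann·L/Q = 0.8455 s
t_cycle = t_ext + t_ret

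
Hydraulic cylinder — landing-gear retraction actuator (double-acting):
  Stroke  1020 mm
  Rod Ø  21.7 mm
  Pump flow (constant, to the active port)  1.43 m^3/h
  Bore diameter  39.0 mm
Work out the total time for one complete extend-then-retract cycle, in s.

t ≈ 5.19 s

Cap-side area A_cap = π/4 × (39.0 mm)² = 1195 mm^2
Rod-side annular area A_ann = π/4 × (39.0² − 21.7²) = 824.8 mm^2
t_ext = A_cap·L/Q = 3.068 s
t_ret = A_ann·L/Q = 2.118 s
t_cycle = t_ext + t_ret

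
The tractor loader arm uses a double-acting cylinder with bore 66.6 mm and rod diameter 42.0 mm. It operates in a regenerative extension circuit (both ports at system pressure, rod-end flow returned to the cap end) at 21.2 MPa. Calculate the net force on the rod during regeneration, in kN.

F ≈ 29.4 kN

With equal pressure on both faces, forces on the annular region cancel; the net push is pressure × rod cross-section.
Rod cross-section A_rod = π/4 × (42.0 mm)² = 1385 mm^2
F = P × A_rod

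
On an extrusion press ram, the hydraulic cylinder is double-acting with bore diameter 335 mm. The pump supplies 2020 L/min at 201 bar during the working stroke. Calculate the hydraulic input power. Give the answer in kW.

W ≈ 677 kW

Hydraulic power = P × Q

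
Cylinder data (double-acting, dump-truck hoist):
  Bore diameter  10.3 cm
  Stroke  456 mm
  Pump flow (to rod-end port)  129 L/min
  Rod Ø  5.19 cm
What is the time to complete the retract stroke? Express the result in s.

t ≈ 1.32 s

Rod-side annular area A_ann = π/4 × (10.3² − 5.19²) = 62.17 cm^2
Swept volume V = A × L; t = V / Q = A·L / Q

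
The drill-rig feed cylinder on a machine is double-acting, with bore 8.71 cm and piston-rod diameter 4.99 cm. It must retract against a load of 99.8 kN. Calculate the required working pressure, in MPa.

P ≈ 24.9 MPa

Rod-side annular area A_ann = π/4 × (8.71² − 4.99²) = 40.03 cm^2
Retraction: pressure acts on the annular area.
P = F / A = 99.8 kN / A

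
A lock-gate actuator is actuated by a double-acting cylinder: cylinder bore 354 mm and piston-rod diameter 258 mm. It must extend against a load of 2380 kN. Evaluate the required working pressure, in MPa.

Cap-side area A_cap = π/4 × (354 mm)² = 98420 mm^2
P = F / A = 2380 kN / A

P ≈ 24.2 MPa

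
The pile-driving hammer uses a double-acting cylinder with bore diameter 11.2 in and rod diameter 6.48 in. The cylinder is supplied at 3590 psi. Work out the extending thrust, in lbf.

F ≈ 3.54e5 lbf

Cap-side area A_cap = π/4 × (11.2 in)² = 98.52 in^2
F = P × A_cap = 3590 psi × A_cap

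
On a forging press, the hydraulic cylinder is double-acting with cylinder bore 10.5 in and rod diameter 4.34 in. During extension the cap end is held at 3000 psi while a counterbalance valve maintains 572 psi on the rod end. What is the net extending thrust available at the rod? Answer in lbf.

Cap-side area A_cap = π/4 × (10.5 in)² = 86.59 in^2
Rod-side annular area A_ann = π/4 × (10.5² − 4.34²) = 71.80 in^2
Net thrust = P_cap·A_cap − P_rod·A_ann = 2.598e5 lbf − 41070 lbf

F ≈ 2.19e5 lbf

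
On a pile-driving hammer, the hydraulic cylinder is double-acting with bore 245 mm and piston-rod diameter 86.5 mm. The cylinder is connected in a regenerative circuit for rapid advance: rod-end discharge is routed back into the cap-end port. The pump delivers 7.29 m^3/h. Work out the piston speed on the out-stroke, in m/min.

v ≈ 20.7 m/min

In regeneration the rod-end outflow joins the pump flow into the cap end, so the net volume the pump must supply per unit advance equals the rod cross-section area.
Rod cross-section A_rod = π/4 × (86.5 mm)² = 5877 mm^2
v = Q_pump / A_rod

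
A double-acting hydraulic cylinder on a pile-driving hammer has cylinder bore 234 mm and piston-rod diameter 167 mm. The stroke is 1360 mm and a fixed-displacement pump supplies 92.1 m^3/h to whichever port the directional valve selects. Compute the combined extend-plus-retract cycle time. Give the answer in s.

Cap-side area A_cap = π/4 × (234 mm)² = 43010 mm^2
Rod-side annular area A_ann = π/4 × (234² − 167²) = 21100 mm^2
t_ext = A_cap·L/Q = 2.286 s
t_ret = A_ann·L/Q = 1.122 s
t_cycle = t_ext + t_ret

t ≈ 3.41 s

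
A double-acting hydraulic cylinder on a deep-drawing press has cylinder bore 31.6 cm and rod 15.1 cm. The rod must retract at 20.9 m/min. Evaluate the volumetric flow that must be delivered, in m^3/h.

Rod-side annular area A_ann = π/4 × (31.6² − 15.1²) = 605.2 cm^2
Q = A × v

Q ≈ 75.9 m^3/h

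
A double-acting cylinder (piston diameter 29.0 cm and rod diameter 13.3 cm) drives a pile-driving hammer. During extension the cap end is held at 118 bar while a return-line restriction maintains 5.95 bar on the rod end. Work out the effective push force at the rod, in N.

Cap-side area A_cap = π/4 × (29.0 cm)² = 660.5 cm^2
Rod-side annular area A_ann = π/4 × (29.0² − 13.3²) = 521.6 cm^2
Net thrust = P_cap·A_cap − P_rod·A_ann = 7.794e5 N − 31030 N

F ≈ 7.48e5 N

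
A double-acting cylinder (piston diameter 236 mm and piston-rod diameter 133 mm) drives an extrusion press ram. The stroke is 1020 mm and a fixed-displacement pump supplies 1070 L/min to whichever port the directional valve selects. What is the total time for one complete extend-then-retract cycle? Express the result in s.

Cap-side area A_cap = π/4 × (236 mm)² = 43740 mm^2
Rod-side annular area A_ann = π/4 × (236² − 133²) = 29850 mm^2
t_ext = A_cap·L/Q = 2.502 s
t_ret = A_ann·L/Q = 1.707 s
t_cycle = t_ext + t_ret

t ≈ 4.21 s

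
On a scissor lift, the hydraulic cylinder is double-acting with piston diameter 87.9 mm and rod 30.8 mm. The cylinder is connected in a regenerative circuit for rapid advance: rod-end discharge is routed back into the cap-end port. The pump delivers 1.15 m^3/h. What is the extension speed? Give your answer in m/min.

In regeneration the rod-end outflow joins the pump flow into the cap end, so the net volume the pump must supply per unit advance equals the rod cross-section area.
Rod cross-section A_rod = π/4 × (30.8 mm)² = 745.1 mm^2
v = Q_pump / A_rod

v ≈ 25.7 m/min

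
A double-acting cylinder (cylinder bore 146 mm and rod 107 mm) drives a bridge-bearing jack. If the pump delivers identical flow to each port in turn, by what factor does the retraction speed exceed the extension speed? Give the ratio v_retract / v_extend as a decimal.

Cap-side area A_cap = π/4 × (146 mm)² = 16740 mm^2
Rod-side annular area A_ann = π/4 × (146² − 107²) = 7750 mm^2
For equal Q, v ∝ 1/A, so v_ret/v_ext = A_cap/A_ann.

v_ret/v_ext ≈ 2.16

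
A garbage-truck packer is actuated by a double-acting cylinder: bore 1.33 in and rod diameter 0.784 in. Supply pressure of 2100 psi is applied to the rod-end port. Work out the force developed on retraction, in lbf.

F ≈ 1900 lbf

Rod-side annular area A_ann = π/4 × (1.33² − 0.784²) = 0.9065 in^2
On retraction the pressure acts on the annular area (bore minus rod).
F = P × A_ann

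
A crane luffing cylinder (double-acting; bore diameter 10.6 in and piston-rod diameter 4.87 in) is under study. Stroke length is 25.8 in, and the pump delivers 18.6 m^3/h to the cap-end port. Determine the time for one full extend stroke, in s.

Cap-side area A_cap = π/4 × (10.6 in)² = 88.25 in^2
Swept volume V = A × L; t = V / Q = A·L / Q

t ≈ 7.22 s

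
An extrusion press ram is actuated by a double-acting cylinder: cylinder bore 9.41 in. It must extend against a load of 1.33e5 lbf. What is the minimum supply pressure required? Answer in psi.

Cap-side area A_cap = π/4 × (9.41 in)² = 69.55 in^2
P = F / A = 1.33e5 lbf / A

P ≈ 1910 psi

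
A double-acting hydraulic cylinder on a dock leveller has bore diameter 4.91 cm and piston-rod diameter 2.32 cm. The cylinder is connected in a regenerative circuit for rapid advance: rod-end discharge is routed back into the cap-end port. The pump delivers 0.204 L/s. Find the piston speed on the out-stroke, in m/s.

v ≈ 0.483 m/s

In regeneration the rod-end outflow joins the pump flow into the cap end, so the net volume the pump must supply per unit advance equals the rod cross-section area.
Rod cross-section A_rod = π/4 × (2.32 cm)² = 4.227 cm^2
v = Q_pump / A_rod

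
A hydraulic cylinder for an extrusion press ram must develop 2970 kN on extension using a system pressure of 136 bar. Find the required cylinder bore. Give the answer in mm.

Extension force acts on the full piston face: F = P × (π/4)D².
D = √(4F / (πP)) = √(4 × 2970 kN / (π × 136 bar))

D ≈ 527 mm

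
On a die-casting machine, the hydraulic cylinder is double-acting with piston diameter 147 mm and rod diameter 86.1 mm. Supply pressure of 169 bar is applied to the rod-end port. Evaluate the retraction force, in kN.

F ≈ 188 kN

Rod-side annular area A_ann = π/4 × (147² − 86.1²) = 11150 mm^2
On retraction the pressure acts on the annular area (bore minus rod).
F = P × A_ann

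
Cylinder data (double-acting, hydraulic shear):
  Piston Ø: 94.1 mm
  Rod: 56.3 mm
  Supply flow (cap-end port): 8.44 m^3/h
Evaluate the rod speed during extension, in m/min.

v ≈ 20.2 m/min

Cap-side area A_cap = π/4 × (94.1 mm)² = 6955 mm^2
v = Q / A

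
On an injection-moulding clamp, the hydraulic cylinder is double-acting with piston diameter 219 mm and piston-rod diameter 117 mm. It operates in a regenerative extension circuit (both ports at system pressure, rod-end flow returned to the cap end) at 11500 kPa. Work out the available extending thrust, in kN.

F ≈ 124 kN

With equal pressure on both faces, forces on the annular region cancel; the net push is pressure × rod cross-section.
Rod cross-section A_rod = π/4 × (117 mm)² = 10750 mm^2
F = P × A_rod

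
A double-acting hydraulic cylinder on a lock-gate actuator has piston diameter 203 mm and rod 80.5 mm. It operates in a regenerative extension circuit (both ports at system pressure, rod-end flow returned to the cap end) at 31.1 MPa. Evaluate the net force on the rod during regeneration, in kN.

F ≈ 158 kN

With equal pressure on both faces, forces on the annular region cancel; the net push is pressure × rod cross-section.
Rod cross-section A_rod = π/4 × (80.5 mm)² = 5090 mm^2
F = P × A_rod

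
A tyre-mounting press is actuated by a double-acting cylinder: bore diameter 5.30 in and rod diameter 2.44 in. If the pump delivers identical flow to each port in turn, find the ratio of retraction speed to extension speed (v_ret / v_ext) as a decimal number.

v_ret/v_ext ≈ 1.27

Cap-side area A_cap = π/4 × (5.30 in)² = 22.06 in^2
Rod-side annular area A_ann = π/4 × (5.30² − 2.44²) = 17.39 in^2
For equal Q, v ∝ 1/A, so v_ret/v_ext = A_cap/A_ann.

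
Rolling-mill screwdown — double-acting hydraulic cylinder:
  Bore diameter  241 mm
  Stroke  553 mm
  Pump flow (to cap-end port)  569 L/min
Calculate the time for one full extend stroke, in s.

t ≈ 2.66 s

Cap-side area A_cap = π/4 × (241 mm)² = 45620 mm^2
Swept volume V = A × L; t = V / Q = A·L / Q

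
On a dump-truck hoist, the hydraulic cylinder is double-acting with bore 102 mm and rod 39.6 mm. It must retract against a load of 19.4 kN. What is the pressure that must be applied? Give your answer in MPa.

Rod-side annular area A_ann = π/4 × (102² − 39.6²) = 6940 mm^2
Retraction: pressure acts on the annular area.
P = F / A = 19.4 kN / A

P ≈ 2.80 MPa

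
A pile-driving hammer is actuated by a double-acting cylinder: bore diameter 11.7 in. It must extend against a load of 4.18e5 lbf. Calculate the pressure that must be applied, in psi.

P ≈ 3890 psi

Cap-side area A_cap = π/4 × (11.7 in)² = 107.5 in^2
P = F / A = 4.18e5 lbf / A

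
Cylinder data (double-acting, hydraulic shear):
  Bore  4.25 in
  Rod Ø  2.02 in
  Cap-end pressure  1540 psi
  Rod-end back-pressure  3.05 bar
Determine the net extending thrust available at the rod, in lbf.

F ≈ 21400 lbf

Cap-side area A_cap = π/4 × (4.25 in)² = 14.19 in^2
Rod-side annular area A_ann = π/4 × (4.25² − 2.02²) = 10.98 in^2
Net thrust = P_cap·A_cap − P_rod·A_ann = 21850 lbf − 485.8 lbf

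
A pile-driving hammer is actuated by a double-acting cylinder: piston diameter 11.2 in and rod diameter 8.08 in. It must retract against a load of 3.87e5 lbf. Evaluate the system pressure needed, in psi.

Rod-side annular area A_ann = π/4 × (11.2² − 8.08²) = 47.24 in^2
Retraction: pressure acts on the annular area.
P = F / A = 3.87e5 lbf / A

P ≈ 8190 psi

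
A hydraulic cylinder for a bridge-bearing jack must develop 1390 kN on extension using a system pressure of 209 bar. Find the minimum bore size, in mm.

Extension force acts on the full piston face: F = P × (π/4)D².
D = √(4F / (πP)) = √(4 × 1390 kN / (π × 209 bar))

D ≈ 291 mm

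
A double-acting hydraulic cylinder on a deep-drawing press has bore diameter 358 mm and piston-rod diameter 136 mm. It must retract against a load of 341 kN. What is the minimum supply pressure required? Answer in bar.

P ≈ 39.6 bar

Rod-side annular area A_ann = π/4 × (358² − 136²) = 86130 mm^2
Retraction: pressure acts on the annular area.
P = F / A = 341 kN / A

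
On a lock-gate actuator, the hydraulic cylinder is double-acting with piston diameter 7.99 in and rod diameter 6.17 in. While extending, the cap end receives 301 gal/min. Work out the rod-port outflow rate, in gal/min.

Cap-side area A_cap = π/4 × (7.99 in)² = 50.14 in^2
Rod-side annular area A_ann = π/4 × (7.99² − 6.17²) = 20.24 in^2
Piston speed v = Q_in/A_cap; rod-end outflow Q_out = v × A_ann = Q_in × A_ann/A_cap.

Q_out ≈ 122 gal/min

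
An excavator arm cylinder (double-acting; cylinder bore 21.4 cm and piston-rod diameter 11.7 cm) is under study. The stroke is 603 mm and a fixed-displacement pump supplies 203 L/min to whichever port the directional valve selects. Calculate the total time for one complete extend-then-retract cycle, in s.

t ≈ 10.9 s

Cap-side area A_cap = π/4 × (21.4 cm)² = 359.7 cm^2
Rod-side annular area A_ann = π/4 × (21.4² − 11.7²) = 252.2 cm^2
t_ext = A_cap·L/Q = 6.410 s
t_ret = A_ann·L/Q = 4.494 s
t_cycle = t_ext + t_ret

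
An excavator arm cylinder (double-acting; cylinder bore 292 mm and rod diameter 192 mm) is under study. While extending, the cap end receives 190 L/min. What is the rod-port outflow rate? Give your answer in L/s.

Q_out ≈ 1.80 L/s

Cap-side area A_cap = π/4 × (292 mm)² = 66970 mm^2
Rod-side annular area A_ann = π/4 × (292² − 192²) = 38010 mm^2
Piston speed v = Q_in/A_cap; rod-end outflow Q_out = v × A_ann = Q_in × A_ann/A_cap.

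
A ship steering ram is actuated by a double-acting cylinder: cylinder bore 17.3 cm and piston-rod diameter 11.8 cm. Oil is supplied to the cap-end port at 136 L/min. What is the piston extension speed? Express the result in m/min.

Cap-side area A_cap = π/4 × (17.3 cm)² = 235.1 cm^2
v = Q / A

v ≈ 5.79 m/min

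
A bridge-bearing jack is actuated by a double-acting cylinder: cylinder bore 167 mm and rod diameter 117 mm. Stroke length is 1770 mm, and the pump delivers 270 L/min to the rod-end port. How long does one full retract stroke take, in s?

t ≈ 4.39 s

Rod-side annular area A_ann = π/4 × (167² − 117²) = 11150 mm^2
Swept volume V = A × L; t = V / Q = A·L / Q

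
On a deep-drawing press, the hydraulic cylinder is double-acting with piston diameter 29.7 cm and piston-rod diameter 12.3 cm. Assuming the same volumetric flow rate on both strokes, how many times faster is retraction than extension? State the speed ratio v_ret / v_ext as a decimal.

v_ret/v_ext ≈ 1.21

Cap-side area A_cap = π/4 × (29.7 cm)² = 692.8 cm^2
Rod-side annular area A_ann = π/4 × (29.7² − 12.3²) = 574.0 cm^2
For equal Q, v ∝ 1/A, so v_ret/v_ext = A_cap/A_ann.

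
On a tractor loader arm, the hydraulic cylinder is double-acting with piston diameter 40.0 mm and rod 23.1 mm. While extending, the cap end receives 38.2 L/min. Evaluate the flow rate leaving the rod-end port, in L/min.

Q_out ≈ 25.5 L/min

Cap-side area A_cap = π/4 × (40.0 mm)² = 1257 mm^2
Rod-side annular area A_ann = π/4 × (40.0² − 23.1²) = 837.5 mm^2
Piston speed v = Q_in/A_cap; rod-end outflow Q_out = v × A_ann = Q_in × A_ann/A_cap.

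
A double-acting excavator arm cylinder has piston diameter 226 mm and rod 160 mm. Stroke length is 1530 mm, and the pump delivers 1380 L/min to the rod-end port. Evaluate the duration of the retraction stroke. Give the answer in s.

t ≈ 1.33 s

Rod-side annular area A_ann = π/4 × (226² − 160²) = 20010 mm^2
Swept volume V = A × L; t = V / Q = A·L / Q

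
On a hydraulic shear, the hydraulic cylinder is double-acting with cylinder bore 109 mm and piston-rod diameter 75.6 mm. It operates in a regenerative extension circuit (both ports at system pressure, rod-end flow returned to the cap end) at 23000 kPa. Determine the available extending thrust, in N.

With equal pressure on both faces, forces on the annular region cancel; the net push is pressure × rod cross-section.
Rod cross-section A_rod = π/4 × (75.6 mm)² = 4489 mm^2
F = P × A_rod

F ≈ 1.03e5 N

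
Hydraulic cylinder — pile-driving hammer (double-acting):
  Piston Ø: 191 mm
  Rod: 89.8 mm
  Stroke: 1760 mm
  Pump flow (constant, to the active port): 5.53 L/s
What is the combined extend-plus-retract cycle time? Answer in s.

t ≈ 16.2 s

Cap-side area A_cap = π/4 × (191 mm)² = 28650 mm^2
Rod-side annular area A_ann = π/4 × (191² − 89.8²) = 22320 mm^2
t_ext = A_cap·L/Q = 9.119 s
t_ret = A_ann·L/Q = 7.103 s
t_cycle = t_ext + t_ret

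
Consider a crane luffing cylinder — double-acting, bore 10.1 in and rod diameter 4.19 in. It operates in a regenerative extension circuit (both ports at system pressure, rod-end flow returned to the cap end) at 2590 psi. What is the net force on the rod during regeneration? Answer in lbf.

F ≈ 35700 lbf

With equal pressure on both faces, forces on the annular region cancel; the net push is pressure × rod cross-section.
Rod cross-section A_rod = π/4 × (4.19 in)² = 13.79 in^2
F = P × A_rod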